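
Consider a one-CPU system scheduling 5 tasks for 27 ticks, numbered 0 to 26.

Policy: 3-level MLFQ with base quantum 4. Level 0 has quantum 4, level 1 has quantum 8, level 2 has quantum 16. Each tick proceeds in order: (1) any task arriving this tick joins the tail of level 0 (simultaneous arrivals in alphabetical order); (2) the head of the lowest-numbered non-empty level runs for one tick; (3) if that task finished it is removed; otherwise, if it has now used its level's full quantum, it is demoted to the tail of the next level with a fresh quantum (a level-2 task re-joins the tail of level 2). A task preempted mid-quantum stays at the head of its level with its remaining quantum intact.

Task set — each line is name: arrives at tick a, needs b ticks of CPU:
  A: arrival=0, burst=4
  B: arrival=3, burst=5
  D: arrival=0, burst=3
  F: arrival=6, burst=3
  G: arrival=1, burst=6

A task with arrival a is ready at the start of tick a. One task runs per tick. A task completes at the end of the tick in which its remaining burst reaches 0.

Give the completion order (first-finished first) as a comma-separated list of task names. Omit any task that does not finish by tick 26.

t=0: L0/L1/L2 = AD/-/- → run A
t=1: L0/L1/L2 = ADG/-/- → run A
t=2: L0/L1/L2 = ADG/-/- → run A
t=3: L0/L1/L2 = ADGB/-/- → run A
t=4: L0/L1/L2 = DGB/-/- → run D
t=5: L0/L1/L2 = DGB/-/- → run D
t=6: L0/L1/L2 = DGBF/-/- → run D
t=7: L0/L1/L2 = GBF/-/- → run G
t=8: L0/L1/L2 = GBF/-/- → run G
t=9: L0/L1/L2 = GBF/-/- → run G
t=10: L0/L1/L2 = GBF/-/- → run G
t=11: L0/L1/L2 = BF/G/- → run B
t=12: L0/L1/L2 = BF/G/- → run B
t=13: L0/L1/L2 = BF/G/- → run B
t=14: L0/L1/L2 = BF/G/- → run B
t=15: L0/L1/L2 = F/GB/- → run F
t=16: L0/L1/L2 = F/GB/- → run F
t=17: L0/L1/L2 = F/GB/- → run F
t=18: L0/L1/L2 = -/GB/- → run G
t=19: L0/L1/L2 = -/GB/- → run G
t=20: L0/L1/L2 = -/B/- → run B
t=21: (idle)
t=22: (idle)
t=23: (idle)
t=24: (idle)
t=25: (idle)
t=26: (idle)

completion order = A, D, F, G, B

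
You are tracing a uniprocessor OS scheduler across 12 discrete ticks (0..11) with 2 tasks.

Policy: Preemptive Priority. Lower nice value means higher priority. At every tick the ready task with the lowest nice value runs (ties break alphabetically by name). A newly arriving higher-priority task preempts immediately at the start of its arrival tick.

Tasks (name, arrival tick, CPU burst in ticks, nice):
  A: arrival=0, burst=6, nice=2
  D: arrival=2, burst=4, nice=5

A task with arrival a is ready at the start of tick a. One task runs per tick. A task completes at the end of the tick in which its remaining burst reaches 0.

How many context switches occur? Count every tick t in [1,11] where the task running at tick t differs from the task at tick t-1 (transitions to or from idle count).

context switches = 2

t=0: ready={A} → run A
t=1: ready={A} → run A
t=2: ready={A,D} → run A
t=3: ready={A,D} → run A
t=4: ready={A,D} → run A
t=5: ready={A,D} → run A
t=6: ready={D} → run D
t=7: ready={D} → run D
t=8: ready={D} → run D
t=9: ready={D} → run D
t=10: (idle)
t=11: (idle)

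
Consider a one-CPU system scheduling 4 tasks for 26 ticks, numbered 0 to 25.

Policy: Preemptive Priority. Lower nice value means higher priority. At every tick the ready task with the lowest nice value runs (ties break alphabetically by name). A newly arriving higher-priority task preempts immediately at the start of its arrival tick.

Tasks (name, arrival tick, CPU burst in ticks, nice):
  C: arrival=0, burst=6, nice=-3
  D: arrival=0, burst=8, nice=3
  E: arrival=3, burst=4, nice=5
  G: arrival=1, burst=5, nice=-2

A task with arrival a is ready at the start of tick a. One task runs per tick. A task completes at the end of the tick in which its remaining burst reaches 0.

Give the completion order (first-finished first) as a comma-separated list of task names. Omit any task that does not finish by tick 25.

completion order = C, G, D, E

t=0: ready={C,D} → run C
t=1: ready={C,D,G} → run C
t=2: ready={C,D,G} → run C
t=3: ready={C,D,E,G} → run C
t=4: ready={C,D,E,G} → run C
t=5: ready={C,D,E,G} → run C
t=6: ready={D,E,G} → run G
t=7: ready={D,E,G} → run G
t=8: ready={D,E,G} → run G
t=9: ready={D,E,G} → run G
t=10: ready={D,E,G} → run G
t=11: ready={D,E} → run D
t=12: ready={D,E} → run D
t=13: ready={D,E} → run D
t=14: ready={D,E} → run D
t=15: ready={D,E} → run D
t=16: ready={D,E} → run D
t=17: ready={D,E} → run D
t=18: ready={D,E} → run D
t=19: ready={E} → run E
t=20: ready={E} → run E
t=21: ready={E} → run E
t=22: ready={E} → run E
t=23: (idle)
t=24: (idle)
t=25: (idle)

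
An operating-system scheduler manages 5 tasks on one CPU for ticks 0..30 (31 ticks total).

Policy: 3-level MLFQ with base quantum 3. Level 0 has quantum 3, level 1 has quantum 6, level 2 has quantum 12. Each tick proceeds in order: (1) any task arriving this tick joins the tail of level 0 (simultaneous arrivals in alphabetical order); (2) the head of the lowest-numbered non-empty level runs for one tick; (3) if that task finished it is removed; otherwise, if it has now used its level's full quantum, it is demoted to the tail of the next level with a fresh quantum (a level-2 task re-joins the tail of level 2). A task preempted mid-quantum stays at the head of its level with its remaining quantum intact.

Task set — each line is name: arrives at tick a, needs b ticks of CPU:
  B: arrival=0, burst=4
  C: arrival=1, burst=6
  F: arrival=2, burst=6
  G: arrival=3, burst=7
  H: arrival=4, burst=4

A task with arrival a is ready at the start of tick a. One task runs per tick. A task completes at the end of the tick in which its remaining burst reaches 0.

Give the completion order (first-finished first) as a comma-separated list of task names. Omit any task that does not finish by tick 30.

completion order = B, C, F, G, H

t=0: L0/L1/L2 = B/-/- → run B
t=1: L0/L1/L2 = BC/-/- → run B
t=2: L0/L1/L2 = BCF/-/- → run B
t=3: L0/L1/L2 = CFG/B/- → run C
t=4: L0/L1/L2 = CFGH/B/- → run C
t=5: L0/L1/L2 = CFGH/B/- → run C
t=6: L0/L1/L2 = FGH/BC/- → run F
t=7: L0/L1/L2 = FGH/BC/- → run F
t=8: L0/L1/L2 = FGH/BC/- → run F
t=9: L0/L1/L2 = GH/BCF/- → run G
t=10: L0/L1/L2 = GH/BCF/- → run G
t=11: L0/L1/L2 = GH/BCF/- → run G
t=12: L0/L1/L2 = H/BCFG/- → run H
t=13: L0/L1/L2 = H/BCFG/- → run H
t=14: L0/L1/L2 = H/BCFG/- → run H
t=15: L0/L1/L2 = -/BCFGH/- → run B
t=16: L0/L1/L2 = -/CFGH/- → run C
t=17: L0/L1/L2 = -/CFGH/- → run C
t=18: L0/L1/L2 = -/CFGH/- → run C
t=19: L0/L1/L2 = -/FGH/- → run F
t=20: L0/L1/L2 = -/FGH/- → run F
t=21: L0/L1/L2 = -/FGH/- → run F
t=22: L0/L1/L2 = -/GH/- → run G
t=23: L0/L1/L2 = -/GH/- → run G
t=24: L0/L1/L2 = -/GH/- → run G
t=25: L0/L1/L2 = -/GH/- → run G
t=26: L0/L1/L2 = -/H/- → run H
t=27: (idle)
t=28: (idle)
t=29: (idle)
t=30: (idle)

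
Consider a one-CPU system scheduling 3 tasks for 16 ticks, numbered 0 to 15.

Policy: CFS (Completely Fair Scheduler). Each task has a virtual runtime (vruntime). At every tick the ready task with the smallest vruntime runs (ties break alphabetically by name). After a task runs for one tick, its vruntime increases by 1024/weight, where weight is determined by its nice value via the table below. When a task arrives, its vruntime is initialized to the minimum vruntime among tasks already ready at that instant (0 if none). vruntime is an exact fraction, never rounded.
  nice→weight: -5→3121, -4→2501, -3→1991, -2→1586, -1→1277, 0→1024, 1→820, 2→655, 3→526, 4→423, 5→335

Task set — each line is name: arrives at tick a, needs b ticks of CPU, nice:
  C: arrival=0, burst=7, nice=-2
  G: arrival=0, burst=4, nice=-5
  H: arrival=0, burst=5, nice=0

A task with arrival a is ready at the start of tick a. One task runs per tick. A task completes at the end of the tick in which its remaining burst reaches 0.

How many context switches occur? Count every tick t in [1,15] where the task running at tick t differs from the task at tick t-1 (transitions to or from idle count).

context switches = 12

t=0: vr[C=0 G=0 H=0] → run C
t=1: vr[C=512/793 G=0 H=0] → run G
t=2: vr[C=512/793 G=1024/3121 H=0] → run H
t=3: vr[C=512/793 G=1024/3121 H=1] → run G
t=4: vr[C=512/793 G=2048/3121 H=1] → run C
t=5: vr[C=1024/793 G=2048/3121 H=1] → run G
t=6: vr[C=1024/793 G=3072/3121 H=1] → run G
t=7: vr[C=1024/793 H=1] → run H
t=8: vr[C=1024/793 H=2] → run C
t=9: vr[C=1536/793 H=2] → run C
t=10: vr[C=2048/793 H=2] → run H
t=11: vr[C=2048/793 H=3] → run C
t=12: vr[C=2560/793 H=3] → run H
t=13: vr[C=2560/793 H=4] → run C
t=14: vr[C=3072/793 H=4] → run C
t=15: vr[H=4] → run H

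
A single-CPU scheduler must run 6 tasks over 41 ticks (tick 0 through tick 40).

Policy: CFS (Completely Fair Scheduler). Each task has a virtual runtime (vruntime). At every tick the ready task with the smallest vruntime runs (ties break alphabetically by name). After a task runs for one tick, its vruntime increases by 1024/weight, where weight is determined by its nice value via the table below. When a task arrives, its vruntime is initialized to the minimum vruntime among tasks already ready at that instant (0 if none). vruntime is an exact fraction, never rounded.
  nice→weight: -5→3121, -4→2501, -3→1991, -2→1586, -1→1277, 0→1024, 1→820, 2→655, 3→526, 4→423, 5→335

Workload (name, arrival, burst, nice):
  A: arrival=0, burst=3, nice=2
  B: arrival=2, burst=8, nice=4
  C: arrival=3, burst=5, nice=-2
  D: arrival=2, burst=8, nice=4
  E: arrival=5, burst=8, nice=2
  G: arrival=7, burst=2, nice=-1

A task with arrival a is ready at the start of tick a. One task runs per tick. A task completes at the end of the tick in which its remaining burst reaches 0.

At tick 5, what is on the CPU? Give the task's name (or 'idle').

running at tick 5 = D

t=0: vr[A=0] → run A
t=1: vr[A=1024/655] → run A
t=2: vr[A=2048/655 B=2048/655 D=2048/655] → run A
t=3: vr[B=2048/655 C=2048/655 D=2048/655] → run B
t=4: vr[B=1537024/277065 C=2048/655 D=2048/655] → run C
t=5: vr[B=1537024/277065 C=1959424/519415 D=2048/655 E=2048/655] → run D
t=6: vr[B=1537024/277065 C=1959424/519415 D=1537024/277065 E=2048/655] → run E
t=7: vr[B=1537024/277065 C=1959424/519415 D=1537024/277065 E=3072/655 G=1959424/519415] → run C
t=8: vr[B=1537024/277065 C=2294784/519415 D=1537024/277065 E=3072/655 G=1959424/519415] → run G
t=9: vr[B=1537024/277065 C=2294784/519415 D=1537024/277065 E=3072/655 G=3034065408/663292955] → run C
t=10: vr[B=1537024/277065 C=2630144/519415 D=1537024/277065 E=3072/655 G=3034065408/663292955] → run G
t=11: vr[B=1537024/277065 C=2630144/519415 D=1537024/277065 E=3072/655] → run E
t=12: vr[B=1537024/277065 C=2630144/519415 D=1537024/277065 E=4096/655] → run C
t=13: vr[B=1537024/277065 C=2965504/519415 D=1537024/277065 E=4096/655] → run B
t=14: vr[B=2207744/277065 C=2965504/519415 D=1537024/277065 E=4096/655] → run D
t=15: vr[B=2207744/277065 C=2965504/519415 D=2207744/277065 E=4096/655] → run C
t=16: vr[B=2207744/277065 D=2207744/277065 E=4096/655] → run E
t=17: vr[B=2207744/277065 D=2207744/277065 E=1024/131] → run E
t=18: vr[B=2207744/277065 D=2207744/277065 E=6144/655] → run B
t=19: vr[B=959488/92355 D=2207744/277065 E=6144/655] → run D
t=20: vr[B=959488/92355 D=959488/92355 E=6144/655] → run E
t=21: vr[B=959488/92355 D=959488/92355 E=7168/655] → run B
t=22: vr[B=3549184/277065 D=959488/92355 E=7168/655] → run D
t=23: vr[B=3549184/277065 D=3549184/277065 E=7168/655] → run E
t=24: vr[B=3549184/277065 D=3549184/277065 E=8192/655] → run E
t=25: vr[B=3549184/277065 D=3549184/277065 E=9216/655] → run B
t=26: vr[B=4219904/277065 D=3549184/277065 E=9216/655] → run D
t=27: vr[B=4219904/277065 D=4219904/277065 E=9216/655] → run E
t=28: vr[B=4219904/277065 D=4219904/277065] → run B
t=29: vr[B=1630208/92355 D=4219904/277065] → run D
t=30: vr[B=1630208/92355 D=1630208/92355] → run B
t=31: vr[B=5561344/277065 D=1630208/92355] → run D
t=32: vr[B=5561344/277065 D=5561344/277065] → run B
t=33: vr[D=5561344/277065] → run D
t=34: (idle)
t=35: (idle)
t=36: (idle)
t=37: (idle)
t=38: (idle)
t=39: (idle)
t=40: (idle)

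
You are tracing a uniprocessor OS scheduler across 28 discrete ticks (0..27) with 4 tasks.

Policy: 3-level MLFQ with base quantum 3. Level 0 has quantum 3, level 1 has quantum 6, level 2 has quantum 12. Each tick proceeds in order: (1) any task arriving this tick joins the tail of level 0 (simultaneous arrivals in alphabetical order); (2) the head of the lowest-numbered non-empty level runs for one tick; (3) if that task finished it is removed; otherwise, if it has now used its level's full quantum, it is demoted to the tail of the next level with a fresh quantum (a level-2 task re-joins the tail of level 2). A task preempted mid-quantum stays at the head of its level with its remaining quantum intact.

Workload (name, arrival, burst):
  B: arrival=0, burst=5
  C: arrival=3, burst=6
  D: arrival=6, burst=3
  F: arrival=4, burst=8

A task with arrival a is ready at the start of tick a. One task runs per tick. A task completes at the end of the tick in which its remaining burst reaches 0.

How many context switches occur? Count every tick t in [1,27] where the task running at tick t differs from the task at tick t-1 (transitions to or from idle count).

context switches = 7

t=0: L0/L1/L2 = B/-/- → run B
t=1: L0/L1/L2 = B/-/- → run B
t=2: L0/L1/L2 = B/-/- → run B
t=3: L0/L1/L2 = C/B/- → run C
t=4: L0/L1/L2 = CF/B/- → run C
t=5: L0/L1/L2 = CF/B/- → run C
t=6: L0/L1/L2 = FD/BC/- → run F
t=7: L0/L1/L2 = FD/BC/- → run F
t=8: L0/L1/L2 = FD/BC/- → run F
t=9: L0/L1/L2 = D/BCF/- → run D
t=10: L0/L1/L2 = D/BCF/- → run D
t=11: L0/L1/L2 = D/BCF/- → run D
t=12: L0/L1/L2 = -/BCF/- → run B
t=13: L0/L1/L2 = -/BCF/- → run B
t=14: L0/L1/L2 = -/CF/- → run C
t=15: L0/L1/L2 = -/CF/- → run C
t=16: L0/L1/L2 = -/CF/- → run C
t=17: L0/L1/L2 = -/F/- → run F
t=18: L0/L1/L2 = -/F/- → run F
t=19: L0/L1/L2 = -/F/- → run F
t=20: L0/L1/L2 = -/F/- → run F
t=21: L0/L1/L2 = -/F/- → run F
t=22: (idle)
t=23: (idle)
t=24: (idle)
t=25: (idle)
t=26: (idle)
t=27: (idle)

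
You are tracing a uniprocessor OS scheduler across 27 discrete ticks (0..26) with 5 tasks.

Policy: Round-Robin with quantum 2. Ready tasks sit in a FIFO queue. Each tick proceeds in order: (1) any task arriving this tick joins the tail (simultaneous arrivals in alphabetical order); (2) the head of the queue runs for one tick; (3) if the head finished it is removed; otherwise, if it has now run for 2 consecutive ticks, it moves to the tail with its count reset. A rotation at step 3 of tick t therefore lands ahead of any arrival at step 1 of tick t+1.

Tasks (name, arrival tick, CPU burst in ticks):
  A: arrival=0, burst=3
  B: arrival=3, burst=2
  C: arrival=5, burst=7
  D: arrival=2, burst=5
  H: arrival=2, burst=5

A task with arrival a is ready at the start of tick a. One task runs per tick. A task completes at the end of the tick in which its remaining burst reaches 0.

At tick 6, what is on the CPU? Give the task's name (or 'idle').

running at tick 6 = H

t=0: queue=[A] q_used=0 → run A
t=1: queue=[A] q_used=1 → run A
t=2: queue=[A,D,H] q_used=0 → run A
t=3: queue=[D,H,B] q_used=0 → run D
t=4: queue=[D,H,B] q_used=1 → run D
t=5: queue=[H,B,D,C] q_used=0 → run H
t=6: queue=[H,B,D,C] q_used=1 → run H
t=7: queue=[B,D,C,H] q_used=0 → run B
t=8: queue=[B,D,C,H] q_used=1 → run B
t=9: queue=[D,C,H] q_used=0 → run D
t=10: queue=[D,C,H] q_used=1 → run D
t=11: queue=[C,H,D] q_used=0 → run C
t=12: queue=[C,H,D] q_used=1 → run C
t=13: queue=[H,D,C] q_used=0 → run H
t=14: queue=[H,D,C] q_used=1 → run H
t=15: queue=[D,C,H] q_used=0 → run D
t=16: queue=[C,H] q_used=0 → run C
t=17: queue=[C,H] q_used=1 → run C
t=18: queue=[H,C] q_used=0 → run H
t=19: queue=[C] q_used=0 → run C
t=20: queue=[C] q_used=1 → run C
t=21: queue=[C] q_used=0 → run C
t=22: (idle)
t=23: (idle)
t=24: (idle)
t=25: (idle)
t=26: (idle)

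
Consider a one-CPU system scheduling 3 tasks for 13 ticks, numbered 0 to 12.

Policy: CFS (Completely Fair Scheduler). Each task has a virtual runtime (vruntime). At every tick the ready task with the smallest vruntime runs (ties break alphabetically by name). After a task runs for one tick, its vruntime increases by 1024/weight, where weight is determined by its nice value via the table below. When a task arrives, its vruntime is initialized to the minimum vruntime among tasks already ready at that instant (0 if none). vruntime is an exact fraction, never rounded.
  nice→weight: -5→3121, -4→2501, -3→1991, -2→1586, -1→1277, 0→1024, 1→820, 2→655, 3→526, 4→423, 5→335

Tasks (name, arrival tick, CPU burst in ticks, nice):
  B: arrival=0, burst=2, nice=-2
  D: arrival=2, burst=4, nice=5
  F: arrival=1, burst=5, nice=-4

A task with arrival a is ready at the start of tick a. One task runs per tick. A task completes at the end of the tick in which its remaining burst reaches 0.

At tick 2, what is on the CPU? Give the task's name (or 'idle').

running at tick 2 = D

t=0: vr[B=0] → run B
t=1: vr[B=512/793 F=512/793] → run B
t=2: vr[D=512/793 F=512/793] → run D
t=3: vr[D=983552/265655 F=512/793] → run F
t=4: vr[D=983552/265655 F=34304/32513] → run F
t=5: vr[D=983552/265655 F=47616/32513] → run F
t=6: vr[D=983552/265655 F=60928/32513] → run F
t=7: vr[D=983552/265655 F=74240/32513] → run F
t=8: vr[D=983552/265655] → run D
t=9: vr[D=1795584/265655] → run D
t=10: vr[D=2607616/265655] → run D
t=11: (idle)
t=12: (idle)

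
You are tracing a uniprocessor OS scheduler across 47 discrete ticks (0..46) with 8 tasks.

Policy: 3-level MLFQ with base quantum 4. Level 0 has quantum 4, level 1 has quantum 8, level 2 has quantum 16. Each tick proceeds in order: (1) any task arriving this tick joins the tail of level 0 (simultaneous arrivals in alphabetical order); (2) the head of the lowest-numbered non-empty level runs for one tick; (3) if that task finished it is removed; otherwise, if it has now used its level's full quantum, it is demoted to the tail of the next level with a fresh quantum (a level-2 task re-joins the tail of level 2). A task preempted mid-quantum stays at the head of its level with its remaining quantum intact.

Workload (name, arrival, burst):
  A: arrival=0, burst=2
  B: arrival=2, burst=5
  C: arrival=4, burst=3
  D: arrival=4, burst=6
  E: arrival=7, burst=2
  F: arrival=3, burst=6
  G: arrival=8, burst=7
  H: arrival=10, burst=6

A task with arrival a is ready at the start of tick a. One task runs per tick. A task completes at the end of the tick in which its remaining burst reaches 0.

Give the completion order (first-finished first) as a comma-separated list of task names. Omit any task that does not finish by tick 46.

t=0: L0/L1/L2 = A/-/- → run A
t=1: L0/L1/L2 = A/-/- → run A
t=2: L0/L1/L2 = B/-/- → run B
t=3: L0/L1/L2 = BF/-/- → run B
t=4: L0/L1/L2 = BFCD/-/- → run B
t=5: L0/L1/L2 = BFCD/-/- → run B
t=6: L0/L1/L2 = FCD/B/- → run F
t=7: L0/L1/L2 = FCDE/B/- → run F
t=8: L0/L1/L2 = FCDEG/B/- → run F
t=9: L0/L1/L2 = FCDEG/B/- → run F
t=10: L0/L1/L2 = CDEGH/BF/- → run C
t=11: L0/L1/L2 = CDEGH/BF/- → run C
t=12: L0/L1/L2 = CDEGH/BF/- → run C
t=13: L0/L1/L2 = DEGH/BF/- → run D
t=14: L0/L1/L2 = DEGH/BF/- → run D
t=15: L0/L1/L2 = DEGH/BF/- → run D
t=16: L0/L1/L2 = DEGH/BF/- → run D
t=17: L0/L1/L2 = EGH/BFD/- → run E
t=18: L0/L1/L2 = EGH/BFD/- → run E
t=19: L0/L1/L2 = GH/BFD/- → run G
t=20: L0/L1/L2 = GH/BFD/- → run G
t=21: L0/L1/L2 = GH/BFD/- → run G
t=22: L0/L1/L2 = GH/BFD/- → run G
t=23: L0/L1/L2 = H/BFDG/- → run H
t=24: L0/L1/L2 = H/BFDG/- → run H
t=25: L0/L1/L2 = H/BFDG/- → run H
t=26: L0/L1/L2 = H/BFDG/- → run H
t=27: L0/L1/L2 = -/BFDGH/- → run B
t=28: L0/L1/L2 = -/FDGH/- → run F
t=29: L0/L1/L2 = -/FDGH/- → run F
t=30: L0/L1/L2 = -/DGH/- → run D
t=31: L0/L1/L2 = -/DGH/- → run D
t=32: L0/L1/L2 = -/GH/- → run G
t=33: L0/L1/L2 = -/GH/- → run G
t=34: L0/L1/L2 = -/GH/- → run G
t=35: L0/L1/L2 = -/H/- → run H
t=36: L0/L1/L2 = -/H/- → run H
t=37: (idle)
t=38: (idle)
t=39: (idle)
t=40: (idle)
t=41: (idle)
t=42: (idle)
t=43: (idle)
t=44: (idle)
t=45: (idle)
t=46: (idle)

completion order = A, C, E, B, F, D, G, H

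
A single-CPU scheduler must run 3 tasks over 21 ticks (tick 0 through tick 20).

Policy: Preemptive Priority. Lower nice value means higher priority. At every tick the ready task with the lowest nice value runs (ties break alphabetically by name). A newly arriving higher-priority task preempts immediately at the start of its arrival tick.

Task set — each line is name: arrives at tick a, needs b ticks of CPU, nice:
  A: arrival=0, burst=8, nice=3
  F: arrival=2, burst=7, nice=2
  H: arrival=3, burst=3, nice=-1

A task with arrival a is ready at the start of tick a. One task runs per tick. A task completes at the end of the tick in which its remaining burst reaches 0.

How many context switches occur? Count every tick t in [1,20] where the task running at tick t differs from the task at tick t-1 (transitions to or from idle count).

context switches = 5

t=0: ready={A} → run A
t=1: ready={A} → run A
t=2: ready={A,F} → run F
t=3: ready={A,F,H} → run H
t=4: ready={A,F,H} → run H
t=5: ready={A,F,H} → run H
t=6: ready={A,F} → run F
t=7: ready={A,F} → run F
t=8: ready={A,F} → run F
t=9: ready={A,F} → run F
t=10: ready={A,F} → run F
t=11: ready={A,F} → run F
t=12: ready={A} → run A
t=13: ready={A} → run A
t=14: ready={A} → run A
t=15: ready={A} → run A
t=16: ready={A} → run A
t=17: ready={A} → run A
t=18: (idle)
t=19: (idle)
t=20: (idle)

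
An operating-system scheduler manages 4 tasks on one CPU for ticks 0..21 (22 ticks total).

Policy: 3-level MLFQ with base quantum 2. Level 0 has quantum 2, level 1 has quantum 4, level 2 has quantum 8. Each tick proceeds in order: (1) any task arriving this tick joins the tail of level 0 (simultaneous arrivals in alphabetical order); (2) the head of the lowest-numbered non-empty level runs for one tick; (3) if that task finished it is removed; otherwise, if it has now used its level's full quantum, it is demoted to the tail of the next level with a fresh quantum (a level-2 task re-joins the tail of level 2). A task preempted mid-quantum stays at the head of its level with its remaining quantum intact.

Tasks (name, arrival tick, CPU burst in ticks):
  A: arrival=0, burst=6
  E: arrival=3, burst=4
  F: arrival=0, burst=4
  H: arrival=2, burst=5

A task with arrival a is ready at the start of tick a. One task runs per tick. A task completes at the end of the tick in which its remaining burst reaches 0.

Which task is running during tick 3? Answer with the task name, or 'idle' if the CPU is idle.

running at tick 3 = F

t=0: L0/L1/L2 = AF/-/- → run A
t=1: L0/L1/L2 = AF/-/- → run A
t=2: L0/L1/L2 = FH/A/- → run F
t=3: L0/L1/L2 = FHE/A/- → run F
t=4: L0/L1/L2 = HE/AF/- → run H
t=5: L0/L1/L2 = HE/AF/- → run H
t=6: L0/L1/L2 = E/AFH/- → run E
t=7: L0/L1/L2 = E/AFH/- → run E
t=8: L0/L1/L2 = -/AFHE/- → run A
t=9: L0/L1/L2 = -/AFHE/- → run A
t=10: L0/L1/L2 = -/AFHE/- → run A
t=11: L0/L1/L2 = -/AFHE/- → run A
t=12: L0/L1/L2 = -/FHE/- → run F
t=13: L0/L1/L2 = -/FHE/- → run F
t=14: L0/L1/L2 = -/HE/- → run H
t=15: L0/L1/L2 = -/HE/- → run H
t=16: L0/L1/L2 = -/HE/- → run H
t=17: L0/L1/L2 = -/E/- → run E
t=18: L0/L1/L2 = -/E/- → run E
t=19: (idle)
t=20: (idle)
t=21: (idle)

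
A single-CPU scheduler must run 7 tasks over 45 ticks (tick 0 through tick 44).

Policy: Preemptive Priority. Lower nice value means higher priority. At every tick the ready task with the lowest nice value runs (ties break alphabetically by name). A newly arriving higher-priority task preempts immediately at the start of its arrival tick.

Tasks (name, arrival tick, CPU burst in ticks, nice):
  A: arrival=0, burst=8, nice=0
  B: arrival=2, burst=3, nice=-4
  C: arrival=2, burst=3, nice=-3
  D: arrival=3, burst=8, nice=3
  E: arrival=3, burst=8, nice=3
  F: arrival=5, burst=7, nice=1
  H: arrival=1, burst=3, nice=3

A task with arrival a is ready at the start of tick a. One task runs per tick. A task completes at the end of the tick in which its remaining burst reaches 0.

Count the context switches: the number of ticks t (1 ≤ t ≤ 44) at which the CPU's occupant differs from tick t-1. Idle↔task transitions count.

context switches = 8

t=0: ready={A} → run A
t=1: ready={A,H} → run A
t=2: ready={A,B,C,H} → run B
t=3: ready={A,B,C,D,E,H} → run B
t=4: ready={A,B,C,D,E,H} → run B
t=5: ready={A,C,D,E,F,H} → run C
t=6: ready={A,C,D,E,F,H} → run C
t=7: ready={A,C,D,E,F,H} → run C
t=8: ready={A,D,E,F,H} → run A
t=9: ready={A,D,E,F,H} → run A
t=10: ready={A,D,E,F,H} → run A
t=11: ready={A,D,E,F,H} → run A
t=12: ready={A,D,E,F,H} → run A
t=13: ready={A,D,E,F,H} → run A
t=14: ready={D,E,F,H} → run F
t=15: ready={D,E,F,H} → run F
t=16: ready={D,E,F,H} → run F
t=17: ready={D,E,F,H} → run F
t=18: ready={D,E,F,H} → run F
t=19: ready={D,E,F,H} → run F
t=20: ready={D,E,F,H} → run F
t=21: ready={D,E,H} → run D
t=22: ready={D,E,H} → run D
t=23: ready={D,E,H} → run D
t=24: ready={D,E,H} → run D
t=25: ready={D,E,H} → run D
t=26: ready={D,E,H} → run D
t=27: ready={D,E,H} → run D
t=28: ready={D,E,H} → run D
t=29: ready={E,H} → run E
t=30: ready={E,H} → run E
t=31: ready={E,H} → run E
t=32: ready={E,H} → run E
t=33: ready={E,H} → run E
t=34: ready={E,H} → run E
t=35: ready={E,H} → run E
t=36: ready={E,H} → run E
t=37: ready={H} → run H
t=38: ready={H} → run H
t=39: ready={H} → run H
t=40: (idle)
t=41: (idle)
t=42: (idle)
t=43: (idle)
t=44: (idle)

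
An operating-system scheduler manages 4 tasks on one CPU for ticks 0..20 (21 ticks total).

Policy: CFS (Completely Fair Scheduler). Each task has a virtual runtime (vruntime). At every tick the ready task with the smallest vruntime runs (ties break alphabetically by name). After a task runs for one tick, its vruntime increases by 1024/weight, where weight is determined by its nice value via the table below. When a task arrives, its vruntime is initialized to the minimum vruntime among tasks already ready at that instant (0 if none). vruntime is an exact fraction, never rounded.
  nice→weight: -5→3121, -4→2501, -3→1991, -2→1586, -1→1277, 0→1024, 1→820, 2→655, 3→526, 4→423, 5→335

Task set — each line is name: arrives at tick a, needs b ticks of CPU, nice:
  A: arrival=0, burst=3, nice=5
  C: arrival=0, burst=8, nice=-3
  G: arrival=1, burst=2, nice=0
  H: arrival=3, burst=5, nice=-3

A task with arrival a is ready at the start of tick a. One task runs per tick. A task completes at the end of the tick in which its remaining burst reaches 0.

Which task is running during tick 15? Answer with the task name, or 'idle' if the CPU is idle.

t=0: vr[A=0 C=0] → run A
t=1: vr[A=1024/335 C=0 G=0] → run C
t=2: vr[A=1024/335 C=1024/1991 G=0] → run G
t=3: vr[A=1024/335 C=1024/1991 G=1 H=1024/1991] → run C
t=4: vr[A=1024/335 C=2048/1991 G=1 H=1024/1991] → run H
t=5: vr[A=1024/335 C=2048/1991 G=1 H=2048/1991] → run G
t=6: vr[A=1024/335 C=2048/1991 H=2048/1991] → run C
t=7: vr[A=1024/335 C=3072/1991 H=2048/1991] → run H
t=8: vr[A=1024/335 C=3072/1991 H=3072/1991] → run C
t=9: vr[A=1024/335 C=4096/1991 H=3072/1991] → run H
t=10: vr[A=1024/335 C=4096/1991 H=4096/1991] → run C
t=11: vr[A=1024/335 C=5120/1991 H=4096/1991] → run H
t=12: vr[A=1024/335 C=5120/1991 H=5120/1991] → run C
t=13: vr[A=1024/335 C=6144/1991 H=5120/1991] → run H
t=14: vr[A=1024/335 C=6144/1991] → run A
t=15: vr[A=2048/335 C=6144/1991] → run C
t=16: vr[A=2048/335 C=7168/1991] → run C
t=17: vr[A=2048/335] → run A
t=18: (idle)
t=19: (idle)
t=20: (idle)

running at tick 15 = C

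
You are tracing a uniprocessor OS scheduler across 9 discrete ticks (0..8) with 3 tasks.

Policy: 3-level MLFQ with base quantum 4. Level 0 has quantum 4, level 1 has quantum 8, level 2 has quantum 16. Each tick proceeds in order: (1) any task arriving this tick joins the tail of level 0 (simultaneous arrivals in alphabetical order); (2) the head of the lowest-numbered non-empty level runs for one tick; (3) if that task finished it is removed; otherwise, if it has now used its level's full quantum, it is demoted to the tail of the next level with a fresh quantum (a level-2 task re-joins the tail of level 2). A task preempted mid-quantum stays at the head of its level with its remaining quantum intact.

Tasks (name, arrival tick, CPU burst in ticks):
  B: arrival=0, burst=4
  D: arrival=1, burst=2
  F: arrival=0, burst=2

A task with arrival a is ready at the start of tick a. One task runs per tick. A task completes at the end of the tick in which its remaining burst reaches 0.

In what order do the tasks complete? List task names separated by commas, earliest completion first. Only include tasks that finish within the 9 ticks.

t=0: L0/L1/L2 = BF/-/- → run B
t=1: L0/L1/L2 = BFD/-/- → run B
t=2: L0/L1/L2 = BFD/-/- → run B
t=3: L0/L1/L2 = BFD/-/- → run B
t=4: L0/L1/L2 = FD/-/- → run F
t=5: L0/L1/L2 = FD/-/- → run F
t=6: L0/L1/L2 = D/-/- → run D
t=7: L0/L1/L2 = D/-/- → run D
t=8: (idle)

completion order = B, F, D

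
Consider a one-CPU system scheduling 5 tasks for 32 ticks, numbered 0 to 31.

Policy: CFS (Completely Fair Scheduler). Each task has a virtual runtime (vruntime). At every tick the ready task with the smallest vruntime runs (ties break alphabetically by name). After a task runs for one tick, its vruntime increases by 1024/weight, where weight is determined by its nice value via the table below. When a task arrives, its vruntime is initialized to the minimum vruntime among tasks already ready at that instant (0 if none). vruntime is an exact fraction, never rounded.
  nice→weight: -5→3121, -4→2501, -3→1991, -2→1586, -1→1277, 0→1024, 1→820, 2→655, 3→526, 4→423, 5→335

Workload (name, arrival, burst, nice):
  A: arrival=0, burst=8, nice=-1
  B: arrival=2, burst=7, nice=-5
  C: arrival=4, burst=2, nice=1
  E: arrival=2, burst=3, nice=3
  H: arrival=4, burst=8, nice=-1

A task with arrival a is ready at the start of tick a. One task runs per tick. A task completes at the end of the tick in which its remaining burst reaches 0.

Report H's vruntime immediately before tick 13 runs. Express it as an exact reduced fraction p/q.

t=0: vr[A=0] → run A
t=1: vr[A=1024/1277] → run A
t=2: vr[A=2048/1277 B=2048/1277 E=2048/1277] → run A
t=3: vr[A=3072/1277 B=2048/1277 E=2048/1277] → run B
t=4: vr[A=3072/1277 B=7699456/3985517 C=2048/1277 E=2048/1277 H=2048/1277] → run C
t=5: vr[A=3072/1277 B=7699456/3985517 C=746752/261785 E=2048/1277 H=2048/1277] → run E
t=6: vr[A=3072/1277 B=7699456/3985517 C=746752/261785 E=1192448/335851 H=2048/1277] → run H
t=7: vr[A=3072/1277 B=7699456/3985517 C=746752/261785 E=1192448/335851 H=3072/1277] → run B
t=8: vr[A=3072/1277 B=9007104/3985517 C=746752/261785 E=1192448/335851 H=3072/1277] → run B
t=9: vr[A=3072/1277 B=10314752/3985517 C=746752/261785 E=1192448/335851 H=3072/1277] → run A
t=10: vr[A=4096/1277 B=10314752/3985517 C=746752/261785 E=1192448/335851 H=3072/1277] → run H
t=11: vr[A=4096/1277 B=10314752/3985517 C=746752/261785 E=1192448/335851 H=4096/1277] → run B
t=12: vr[A=4096/1277 B=11622400/3985517 C=746752/261785 E=1192448/335851 H=4096/1277] → run C
t=13: vr[A=4096/1277 B=11622400/3985517 E=1192448/335851 H=4096/1277] → run B
t=14: vr[A=4096/1277 B=12930048/3985517 E=1192448/335851 H=4096/1277] → run A
t=15: vr[A=5120/1277 B=12930048/3985517 E=1192448/335851 H=4096/1277] → run H
t=16: vr[A=5120/1277 B=12930048/3985517 E=1192448/335851 H=5120/1277] → run B
t=17: vr[A=5120/1277 B=14237696/3985517 E=1192448/335851 H=5120/1277] → run E
t=18: vr[A=5120/1277 B=14237696/3985517 E=1846272/335851 H=5120/1277] → run B
t=19: vr[A=5120/1277 E=1846272/335851 H=5120/1277] → run A
t=20: vr[A=6144/1277 E=1846272/335851 H=5120/1277] → run H
t=21: vr[A=6144/1277 E=1846272/335851 H=6144/1277] → run A
t=22: vr[A=7168/1277 E=1846272/335851 H=6144/1277] → run H
t=23: vr[A=7168/1277 E=1846272/335851 H=7168/1277] → run E
t=24: vr[A=7168/1277 H=7168/1277] → run A
t=25: vr[H=7168/1277] → run H
t=26: vr[H=8192/1277] → run H
t=27: vr[H=9216/1277] → run H
t=28: (idle)
t=29: (idle)
t=30: (idle)
t=31: (idle)

vruntime(H, start of tick 13) = 4096/1277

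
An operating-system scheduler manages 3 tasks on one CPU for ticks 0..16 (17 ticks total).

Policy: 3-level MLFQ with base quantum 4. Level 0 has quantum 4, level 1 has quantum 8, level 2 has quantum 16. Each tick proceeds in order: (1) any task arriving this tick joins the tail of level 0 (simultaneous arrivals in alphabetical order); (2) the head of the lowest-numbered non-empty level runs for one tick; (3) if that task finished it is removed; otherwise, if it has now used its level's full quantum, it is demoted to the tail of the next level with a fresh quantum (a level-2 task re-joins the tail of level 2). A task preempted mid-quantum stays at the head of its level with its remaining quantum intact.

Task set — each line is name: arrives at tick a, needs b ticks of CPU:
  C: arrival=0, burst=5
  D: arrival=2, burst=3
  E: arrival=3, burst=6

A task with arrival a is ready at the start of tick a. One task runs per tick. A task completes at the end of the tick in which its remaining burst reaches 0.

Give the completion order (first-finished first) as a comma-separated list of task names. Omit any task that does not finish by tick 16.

t=0: L0/L1/L2 = C/-/- → run C
t=1: L0/L1/L2 = C/-/- → run C
t=2: L0/L1/L2 = CD/-/- → run C
t=3: L0/L1/L2 = CDE/-/- → run C
t=4: L0/L1/L2 = DE/C/- → run D
t=5: L0/L1/L2 = DE/C/- → run D
t=6: L0/L1/L2 = DE/C/- → run D
t=7: L0/L1/L2 = E/C/- → run E
t=8: L0/L1/L2 = E/C/- → run E
t=9: L0/L1/L2 = E/C/- → run E
t=10: L0/L1/L2 = E/C/- → run E
t=11: L0/L1/L2 = -/CE/- → run C
t=12: L0/L1/L2 = -/E/- → run E
t=13: L0/L1/L2 = -/E/- → run E
t=14: (idle)
t=15: (idle)
t=16: (idle)

completion order = D, C, E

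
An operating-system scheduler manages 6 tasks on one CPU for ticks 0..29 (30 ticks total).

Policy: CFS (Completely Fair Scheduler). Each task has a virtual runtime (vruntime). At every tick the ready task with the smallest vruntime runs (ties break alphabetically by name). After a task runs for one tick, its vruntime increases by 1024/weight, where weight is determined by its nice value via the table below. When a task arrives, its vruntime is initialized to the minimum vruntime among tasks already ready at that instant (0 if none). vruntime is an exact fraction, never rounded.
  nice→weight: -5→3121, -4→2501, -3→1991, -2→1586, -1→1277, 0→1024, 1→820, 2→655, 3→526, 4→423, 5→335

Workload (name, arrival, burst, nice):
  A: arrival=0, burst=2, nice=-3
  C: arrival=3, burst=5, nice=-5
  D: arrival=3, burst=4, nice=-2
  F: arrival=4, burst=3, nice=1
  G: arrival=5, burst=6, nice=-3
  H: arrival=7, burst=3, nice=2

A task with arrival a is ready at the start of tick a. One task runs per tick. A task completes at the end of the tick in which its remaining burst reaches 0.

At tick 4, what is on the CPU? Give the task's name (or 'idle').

running at tick 4 = D

t=0: vr[A=0] → run A
t=1: vr[A=1024/1991] → run A
t=2: (idle)
t=3: vr[C=0 D=0] → run C
t=4: vr[C=1024/3121 D=0 F=0] → run D
t=5: vr[C=1024/3121 D=512/793 F=0 G=0] → run F
t=6: vr[C=1024/3121 D=512/793 F=256/205 G=0] → run G
t=7: vr[C=1024/3121 D=512/793 F=256/205 G=1024/1991 H=1024/3121] → run C
t=8: vr[C=2048/3121 D=512/793 F=256/205 G=1024/1991 H=1024/3121] → run H
t=9: vr[C=2048/3121 D=512/793 F=256/205 G=1024/1991 H=3866624/2044255] → run G
t=10: vr[C=2048/3121 D=512/793 F=256/205 G=2048/1991 H=3866624/2044255] → run D
t=11: vr[C=2048/3121 D=1024/793 F=256/205 G=2048/1991 H=3866624/2044255] → run C
t=12: vr[C=3072/3121 D=1024/793 F=256/205 G=2048/1991 H=3866624/2044255] → run C
t=13: vr[C=4096/3121 D=1024/793 F=256/205 G=2048/1991 H=3866624/2044255] → run G
t=14: vr[C=4096/3121 D=1024/793 F=256/205 G=3072/1991 H=3866624/2044255] → run F
t=15: vr[C=4096/3121 D=1024/793 F=512/205 G=3072/1991 H=3866624/2044255] → run D
t=16: vr[C=4096/3121 D=1536/793 F=512/205 G=3072/1991 H=3866624/2044255] → run C
t=17: vr[D=1536/793 F=512/205 G=3072/1991 H=3866624/2044255] → run G
t=18: vr[D=1536/793 F=512/205 G=4096/1991 H=3866624/2044255] → run H
t=19: vr[D=1536/793 F=512/205 G=4096/1991 H=7062528/2044255] → run D
t=20: vr[F=512/205 G=4096/1991 H=7062528/2044255] → run G
t=21: vr[F=512/205 G=5120/1991 H=7062528/2044255] → run F
t=22: vr[G=5120/1991 H=7062528/2044255] → run G
t=23: vr[H=7062528/2044255] → run H
t=24: (idle)
t=25: (idle)
t=26: (idle)
t=27: (idle)
t=28: (idle)
t=29: (idle)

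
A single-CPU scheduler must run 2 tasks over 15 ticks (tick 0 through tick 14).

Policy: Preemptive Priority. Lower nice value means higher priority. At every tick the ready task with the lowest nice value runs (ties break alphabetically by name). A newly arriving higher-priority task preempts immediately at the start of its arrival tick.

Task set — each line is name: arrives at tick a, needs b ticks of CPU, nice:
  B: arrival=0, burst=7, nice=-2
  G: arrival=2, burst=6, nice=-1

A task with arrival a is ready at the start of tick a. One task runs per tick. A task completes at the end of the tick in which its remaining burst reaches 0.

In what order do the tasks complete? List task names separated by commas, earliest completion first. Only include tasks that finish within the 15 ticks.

completion order = B, G

t=0: ready={B} → run B
t=1: ready={B} → run B
t=2: ready={B,G} → run B
t=3: ready={B,G} → run B
t=4: ready={B,G} → run B
t=5: ready={B,G} → run B
t=6: ready={B,G} → run B
t=7: ready={G} → run G
t=8: ready={G} → run G
t=9: ready={G} → run G
t=10: ready={G} → run G
t=11: ready={G} → run G
t=12: ready={G} → run G
t=13: (idle)
t=14: (idle)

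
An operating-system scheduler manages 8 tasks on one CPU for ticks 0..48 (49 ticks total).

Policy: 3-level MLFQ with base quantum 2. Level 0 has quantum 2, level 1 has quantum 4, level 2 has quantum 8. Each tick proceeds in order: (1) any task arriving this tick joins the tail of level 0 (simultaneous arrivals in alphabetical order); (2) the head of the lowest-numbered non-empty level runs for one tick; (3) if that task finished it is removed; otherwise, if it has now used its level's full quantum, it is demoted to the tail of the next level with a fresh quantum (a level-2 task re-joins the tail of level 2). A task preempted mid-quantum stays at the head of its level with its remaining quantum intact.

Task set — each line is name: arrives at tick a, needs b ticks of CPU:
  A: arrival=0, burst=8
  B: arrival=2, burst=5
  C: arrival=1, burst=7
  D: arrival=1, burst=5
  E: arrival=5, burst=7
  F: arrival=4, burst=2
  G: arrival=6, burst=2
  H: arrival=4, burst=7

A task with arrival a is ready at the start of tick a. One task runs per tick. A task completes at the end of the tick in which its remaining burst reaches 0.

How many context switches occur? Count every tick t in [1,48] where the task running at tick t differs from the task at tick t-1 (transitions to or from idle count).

context switches = 18

t=0: L0/L1/L2 = A/-/- → run A
t=1: L0/L1/L2 = ACD/-/- → run A
t=2: L0/L1/L2 = CDB/A/- → run C
t=3: L0/L1/L2 = CDB/A/- → run C
t=4: L0/L1/L2 = DBFH/AC/- → run D
t=5: L0/L1/L2 = DBFHE/AC/- → run D
t=6: L0/L1/L2 = BFHEG/ACD/- → run B
t=7: L0/L1/L2 = BFHEG/ACD/- → run B
t=8: L0/L1/L2 = FHEG/ACDB/- → run F
t=9: L0/L1/L2 = FHEG/ACDB/- → run F
t=10: L0/L1/L2 = HEG/ACDB/- → run H
t=11: L0/L1/L2 = HEG/ACDB/- → run H
t=12: L0/L1/L2 = EG/ACDBH/- → run E
t=13: L0/L1/L2 = EG/ACDBH/- → run E
t=14: L0/L1/L2 = G/ACDBHE/- → run G
t=15: L0/L1/L2 = G/ACDBHE/- → run G
t=16: L0/L1/L2 = -/ACDBHE/- → run A
t=17: L0/L1/L2 = -/ACDBHE/- → run A
t=18: L0/L1/L2 = -/ACDBHE/- → run A
t=19: L0/L1/L2 = -/ACDBHE/- → run A
t=20: L0/L1/L2 = -/CDBHE/A → run C
t=21: L0/L1/L2 = -/CDBHE/A → run C
t=22: L0/L1/L2 = -/CDBHE/A → run C
t=23: L0/L1/L2 = -/CDBHE/A → run C
t=24: L0/L1/L2 = -/DBHE/AC → run D
t=25: L0/L1/L2 = -/DBHE/AC → run D
t=26: L0/L1/L2 = -/DBHE/AC → run D
t=27: L0/L1/L2 = -/BHE/AC → run B
t=28: L0/L1/L2 = -/BHE/AC → run B
t=29: L0/L1/L2 = -/BHE/AC → run B
t=30: L0/L1/L2 = -/HE/AC → run H
t=31: L0/L1/L2 = -/HE/AC → run H
t=32: L0/L1/L2 = -/HE/AC → run H
t=33: L0/L1/L2 = -/HE/AC → run H
t=34: L0/L1/L2 = -/E/ACH → run E
t=35: L0/L1/L2 = -/E/ACH → run E
t=36: L0/L1/L2 = -/E/ACH → run E
t=37: L0/L1/L2 = -/E/ACH → run E
t=38: L0/L1/L2 = -/-/ACHE → run A
t=39: L0/L1/L2 = -/-/ACHE → run A
t=40: L0/L1/L2 = -/-/CHE → run C
t=41: L0/L1/L2 = -/-/HE → run H
t=42: L0/L1/L2 = -/-/E → run E
t=43: (idle)
t=44: (idle)
t=45: (idle)
t=46: (idle)
t=47: (idle)
t=48: (idle)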